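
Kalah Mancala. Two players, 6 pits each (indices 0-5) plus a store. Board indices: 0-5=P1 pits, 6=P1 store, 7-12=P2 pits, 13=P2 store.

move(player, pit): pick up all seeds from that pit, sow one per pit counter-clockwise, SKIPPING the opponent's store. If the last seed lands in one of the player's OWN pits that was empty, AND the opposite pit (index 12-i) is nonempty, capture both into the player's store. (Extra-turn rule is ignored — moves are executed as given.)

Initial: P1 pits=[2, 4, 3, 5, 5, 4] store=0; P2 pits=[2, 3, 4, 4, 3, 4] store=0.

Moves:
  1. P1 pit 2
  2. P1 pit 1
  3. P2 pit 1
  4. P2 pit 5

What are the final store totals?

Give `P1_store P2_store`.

Answer: 0 1

Derivation:
Move 1: P1 pit2 -> P1=[2,4,0,6,6,5](0) P2=[2,3,4,4,3,4](0)
Move 2: P1 pit1 -> P1=[2,0,1,7,7,6](0) P2=[2,3,4,4,3,4](0)
Move 3: P2 pit1 -> P1=[2,0,1,7,7,6](0) P2=[2,0,5,5,4,4](0)
Move 4: P2 pit5 -> P1=[3,1,2,7,7,6](0) P2=[2,0,5,5,4,0](1)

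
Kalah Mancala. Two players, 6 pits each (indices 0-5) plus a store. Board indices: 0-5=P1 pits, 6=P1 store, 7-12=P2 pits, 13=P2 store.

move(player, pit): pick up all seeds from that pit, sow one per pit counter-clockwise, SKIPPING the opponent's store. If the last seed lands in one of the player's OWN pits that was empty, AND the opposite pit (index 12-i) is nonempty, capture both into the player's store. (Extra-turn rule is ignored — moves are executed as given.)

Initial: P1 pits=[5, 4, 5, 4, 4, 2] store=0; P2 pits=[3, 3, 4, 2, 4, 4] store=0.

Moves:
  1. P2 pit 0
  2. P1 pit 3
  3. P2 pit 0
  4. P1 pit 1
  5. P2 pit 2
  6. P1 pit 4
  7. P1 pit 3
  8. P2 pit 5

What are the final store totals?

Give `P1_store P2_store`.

Move 1: P2 pit0 -> P1=[5,4,5,4,4,2](0) P2=[0,4,5,3,4,4](0)
Move 2: P1 pit3 -> P1=[5,4,5,0,5,3](1) P2=[1,4,5,3,4,4](0)
Move 3: P2 pit0 -> P1=[5,4,5,0,5,3](1) P2=[0,5,5,3,4,4](0)
Move 4: P1 pit1 -> P1=[5,0,6,1,6,4](1) P2=[0,5,5,3,4,4](0)
Move 5: P2 pit2 -> P1=[6,0,6,1,6,4](1) P2=[0,5,0,4,5,5](1)
Move 6: P1 pit4 -> P1=[6,0,6,1,0,5](2) P2=[1,6,1,5,5,5](1)
Move 7: P1 pit3 -> P1=[6,0,6,0,0,5](9) P2=[1,0,1,5,5,5](1)
Move 8: P2 pit5 -> P1=[7,1,7,1,0,5](9) P2=[1,0,1,5,5,0](2)

Answer: 9 2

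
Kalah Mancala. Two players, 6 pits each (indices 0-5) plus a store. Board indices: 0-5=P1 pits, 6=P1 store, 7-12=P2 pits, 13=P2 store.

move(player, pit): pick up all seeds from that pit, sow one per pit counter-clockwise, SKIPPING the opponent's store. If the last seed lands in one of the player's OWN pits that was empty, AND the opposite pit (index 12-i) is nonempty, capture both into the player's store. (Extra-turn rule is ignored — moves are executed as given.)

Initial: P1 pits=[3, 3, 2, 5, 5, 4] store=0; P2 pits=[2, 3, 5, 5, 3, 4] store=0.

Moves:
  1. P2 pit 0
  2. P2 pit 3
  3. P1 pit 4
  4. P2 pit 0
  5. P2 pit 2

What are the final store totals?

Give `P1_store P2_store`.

Answer: 1 2

Derivation:
Move 1: P2 pit0 -> P1=[3,3,2,5,5,4](0) P2=[0,4,6,5,3,4](0)
Move 2: P2 pit3 -> P1=[4,4,2,5,5,4](0) P2=[0,4,6,0,4,5](1)
Move 3: P1 pit4 -> P1=[4,4,2,5,0,5](1) P2=[1,5,7,0,4,5](1)
Move 4: P2 pit0 -> P1=[4,4,2,5,0,5](1) P2=[0,6,7,0,4,5](1)
Move 5: P2 pit2 -> P1=[5,5,3,5,0,5](1) P2=[0,6,0,1,5,6](2)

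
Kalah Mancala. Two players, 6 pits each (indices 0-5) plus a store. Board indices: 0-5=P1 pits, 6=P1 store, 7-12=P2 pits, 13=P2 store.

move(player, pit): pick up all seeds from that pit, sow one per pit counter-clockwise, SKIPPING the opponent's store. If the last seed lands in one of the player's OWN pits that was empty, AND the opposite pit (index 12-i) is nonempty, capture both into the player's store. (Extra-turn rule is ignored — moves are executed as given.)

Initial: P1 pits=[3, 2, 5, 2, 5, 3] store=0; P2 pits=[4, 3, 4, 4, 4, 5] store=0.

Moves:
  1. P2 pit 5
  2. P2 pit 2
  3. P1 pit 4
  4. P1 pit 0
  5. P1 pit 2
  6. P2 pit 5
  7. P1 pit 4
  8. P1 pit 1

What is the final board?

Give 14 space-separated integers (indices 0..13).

Answer: 0 0 1 6 1 7 7 6 1 2 5 5 0 3

Derivation:
Move 1: P2 pit5 -> P1=[4,3,6,3,5,3](0) P2=[4,3,4,4,4,0](1)
Move 2: P2 pit2 -> P1=[4,3,6,3,5,3](0) P2=[4,3,0,5,5,1](2)
Move 3: P1 pit4 -> P1=[4,3,6,3,0,4](1) P2=[5,4,1,5,5,1](2)
Move 4: P1 pit0 -> P1=[0,4,7,4,0,4](6) P2=[5,0,1,5,5,1](2)
Move 5: P1 pit2 -> P1=[0,4,0,5,1,5](7) P2=[6,1,2,5,5,1](2)
Move 6: P2 pit5 -> P1=[0,4,0,5,1,5](7) P2=[6,1,2,5,5,0](3)
Move 7: P1 pit4 -> P1=[0,4,0,5,0,6](7) P2=[6,1,2,5,5,0](3)
Move 8: P1 pit1 -> P1=[0,0,1,6,1,7](7) P2=[6,1,2,5,5,0](3)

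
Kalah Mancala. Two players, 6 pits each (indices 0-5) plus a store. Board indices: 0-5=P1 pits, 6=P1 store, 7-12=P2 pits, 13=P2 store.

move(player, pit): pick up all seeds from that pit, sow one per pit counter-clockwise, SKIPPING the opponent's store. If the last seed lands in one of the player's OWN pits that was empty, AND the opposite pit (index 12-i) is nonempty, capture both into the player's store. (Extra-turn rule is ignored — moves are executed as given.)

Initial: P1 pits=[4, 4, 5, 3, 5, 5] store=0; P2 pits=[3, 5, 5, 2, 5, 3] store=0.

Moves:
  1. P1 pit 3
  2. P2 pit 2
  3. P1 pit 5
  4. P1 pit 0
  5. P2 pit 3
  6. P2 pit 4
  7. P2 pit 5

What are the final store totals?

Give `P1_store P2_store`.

Move 1: P1 pit3 -> P1=[4,4,5,0,6,6](1) P2=[3,5,5,2,5,3](0)
Move 2: P2 pit2 -> P1=[5,4,5,0,6,6](1) P2=[3,5,0,3,6,4](1)
Move 3: P1 pit5 -> P1=[5,4,5,0,6,0](2) P2=[4,6,1,4,7,4](1)
Move 4: P1 pit0 -> P1=[0,5,6,1,7,0](7) P2=[0,6,1,4,7,4](1)
Move 5: P2 pit3 -> P1=[1,5,6,1,7,0](7) P2=[0,6,1,0,8,5](2)
Move 6: P2 pit4 -> P1=[2,6,7,2,8,1](7) P2=[0,6,1,0,0,6](3)
Move 7: P2 pit5 -> P1=[3,7,8,3,9,1](7) P2=[0,6,1,0,0,0](4)

Answer: 7 4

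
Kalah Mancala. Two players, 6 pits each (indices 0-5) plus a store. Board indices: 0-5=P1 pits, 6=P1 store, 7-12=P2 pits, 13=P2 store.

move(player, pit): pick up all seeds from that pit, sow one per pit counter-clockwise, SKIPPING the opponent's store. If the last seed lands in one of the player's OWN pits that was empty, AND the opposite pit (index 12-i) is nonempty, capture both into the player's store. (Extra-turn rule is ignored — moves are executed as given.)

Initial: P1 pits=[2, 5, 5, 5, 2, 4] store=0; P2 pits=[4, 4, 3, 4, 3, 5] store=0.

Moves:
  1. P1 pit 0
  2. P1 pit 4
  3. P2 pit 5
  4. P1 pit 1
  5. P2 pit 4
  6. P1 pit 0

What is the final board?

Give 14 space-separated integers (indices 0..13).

Answer: 0 1 9 7 1 6 2 5 5 3 4 0 1 2

Derivation:
Move 1: P1 pit0 -> P1=[0,6,6,5,2,4](0) P2=[4,4,3,4,3,5](0)
Move 2: P1 pit4 -> P1=[0,6,6,5,0,5](1) P2=[4,4,3,4,3,5](0)
Move 3: P2 pit5 -> P1=[1,7,7,6,0,5](1) P2=[4,4,3,4,3,0](1)
Move 4: P1 pit1 -> P1=[1,0,8,7,1,6](2) P2=[5,5,3,4,3,0](1)
Move 5: P2 pit4 -> P1=[2,0,8,7,1,6](2) P2=[5,5,3,4,0,1](2)
Move 6: P1 pit0 -> P1=[0,1,9,7,1,6](2) P2=[5,5,3,4,0,1](2)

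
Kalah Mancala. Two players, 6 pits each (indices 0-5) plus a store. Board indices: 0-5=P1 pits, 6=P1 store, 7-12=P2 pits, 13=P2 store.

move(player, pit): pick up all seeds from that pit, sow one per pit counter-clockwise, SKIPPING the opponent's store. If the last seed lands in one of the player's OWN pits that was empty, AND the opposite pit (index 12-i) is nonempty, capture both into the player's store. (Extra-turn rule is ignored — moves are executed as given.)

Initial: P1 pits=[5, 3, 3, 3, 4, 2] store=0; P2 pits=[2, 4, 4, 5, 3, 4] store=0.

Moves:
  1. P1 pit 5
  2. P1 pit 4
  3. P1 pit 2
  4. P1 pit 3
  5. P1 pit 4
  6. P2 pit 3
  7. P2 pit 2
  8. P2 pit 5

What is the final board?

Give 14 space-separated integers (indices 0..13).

Answer: 7 5 1 1 1 4 4 5 5 0 1 5 0 3

Derivation:
Move 1: P1 pit5 -> P1=[5,3,3,3,4,0](1) P2=[3,4,4,5,3,4](0)
Move 2: P1 pit4 -> P1=[5,3,3,3,0,1](2) P2=[4,5,4,5,3,4](0)
Move 3: P1 pit2 -> P1=[5,3,0,4,1,2](2) P2=[4,5,4,5,3,4](0)
Move 4: P1 pit3 -> P1=[5,3,0,0,2,3](3) P2=[5,5,4,5,3,4](0)
Move 5: P1 pit4 -> P1=[5,3,0,0,0,4](4) P2=[5,5,4,5,3,4](0)
Move 6: P2 pit3 -> P1=[6,4,0,0,0,4](4) P2=[5,5,4,0,4,5](1)
Move 7: P2 pit2 -> P1=[6,4,0,0,0,4](4) P2=[5,5,0,1,5,6](2)
Move 8: P2 pit5 -> P1=[7,5,1,1,1,4](4) P2=[5,5,0,1,5,0](3)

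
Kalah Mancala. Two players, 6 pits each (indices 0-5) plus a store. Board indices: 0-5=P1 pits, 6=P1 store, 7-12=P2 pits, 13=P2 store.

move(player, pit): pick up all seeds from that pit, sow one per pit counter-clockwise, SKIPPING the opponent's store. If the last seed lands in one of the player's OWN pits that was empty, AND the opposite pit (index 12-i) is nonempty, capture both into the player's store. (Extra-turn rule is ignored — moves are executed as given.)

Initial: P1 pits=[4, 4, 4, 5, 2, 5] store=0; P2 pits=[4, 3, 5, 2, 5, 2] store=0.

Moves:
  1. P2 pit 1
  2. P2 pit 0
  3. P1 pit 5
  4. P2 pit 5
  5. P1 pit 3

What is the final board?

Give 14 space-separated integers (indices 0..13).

Answer: 5 4 4 0 3 1 2 2 3 8 5 7 0 1

Derivation:
Move 1: P2 pit1 -> P1=[4,4,4,5,2,5](0) P2=[4,0,6,3,6,2](0)
Move 2: P2 pit0 -> P1=[4,4,4,5,2,5](0) P2=[0,1,7,4,7,2](0)
Move 3: P1 pit5 -> P1=[4,4,4,5,2,0](1) P2=[1,2,8,5,7,2](0)
Move 4: P2 pit5 -> P1=[5,4,4,5,2,0](1) P2=[1,2,8,5,7,0](1)
Move 5: P1 pit3 -> P1=[5,4,4,0,3,1](2) P2=[2,3,8,5,7,0](1)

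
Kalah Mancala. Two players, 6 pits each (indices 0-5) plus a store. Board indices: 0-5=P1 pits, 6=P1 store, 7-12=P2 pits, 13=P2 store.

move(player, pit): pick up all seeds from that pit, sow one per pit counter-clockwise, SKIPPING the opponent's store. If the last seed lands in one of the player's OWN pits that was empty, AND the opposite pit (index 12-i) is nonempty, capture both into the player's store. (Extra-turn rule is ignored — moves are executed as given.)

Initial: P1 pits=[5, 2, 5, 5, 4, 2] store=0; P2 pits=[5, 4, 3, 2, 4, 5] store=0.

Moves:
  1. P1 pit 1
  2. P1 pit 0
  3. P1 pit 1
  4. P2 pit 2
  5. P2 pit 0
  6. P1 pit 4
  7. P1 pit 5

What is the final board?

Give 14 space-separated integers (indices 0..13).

Move 1: P1 pit1 -> P1=[5,0,6,6,4,2](0) P2=[5,4,3,2,4,5](0)
Move 2: P1 pit0 -> P1=[0,1,7,7,5,3](0) P2=[5,4,3,2,4,5](0)
Move 3: P1 pit1 -> P1=[0,0,8,7,5,3](0) P2=[5,4,3,2,4,5](0)
Move 4: P2 pit2 -> P1=[0,0,8,7,5,3](0) P2=[5,4,0,3,5,6](0)
Move 5: P2 pit0 -> P1=[0,0,8,7,5,3](0) P2=[0,5,1,4,6,7](0)
Move 6: P1 pit4 -> P1=[0,0,8,7,0,4](1) P2=[1,6,2,4,6,7](0)
Move 7: P1 pit5 -> P1=[0,0,8,7,0,0](2) P2=[2,7,3,4,6,7](0)

Answer: 0 0 8 7 0 0 2 2 7 3 4 6 7 0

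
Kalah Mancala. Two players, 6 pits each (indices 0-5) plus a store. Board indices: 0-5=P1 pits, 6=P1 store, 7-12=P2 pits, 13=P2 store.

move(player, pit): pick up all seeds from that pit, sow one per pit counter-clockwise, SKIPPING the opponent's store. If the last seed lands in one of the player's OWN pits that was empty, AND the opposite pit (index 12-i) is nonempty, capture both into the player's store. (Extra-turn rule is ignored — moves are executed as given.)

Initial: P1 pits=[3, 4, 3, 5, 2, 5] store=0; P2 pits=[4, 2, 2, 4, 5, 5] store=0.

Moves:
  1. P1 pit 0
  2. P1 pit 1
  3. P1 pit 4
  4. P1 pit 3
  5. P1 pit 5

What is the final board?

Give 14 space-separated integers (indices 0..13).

Answer: 0 0 5 0 1 0 11 7 4 4 6 6 0 0

Derivation:
Move 1: P1 pit0 -> P1=[0,5,4,6,2,5](0) P2=[4,2,2,4,5,5](0)
Move 2: P1 pit1 -> P1=[0,0,5,7,3,6](1) P2=[4,2,2,4,5,5](0)
Move 3: P1 pit4 -> P1=[0,0,5,7,0,7](2) P2=[5,2,2,4,5,5](0)
Move 4: P1 pit3 -> P1=[0,0,5,0,1,8](3) P2=[6,3,3,5,5,5](0)
Move 5: P1 pit5 -> P1=[0,0,5,0,1,0](11) P2=[7,4,4,6,6,0](0)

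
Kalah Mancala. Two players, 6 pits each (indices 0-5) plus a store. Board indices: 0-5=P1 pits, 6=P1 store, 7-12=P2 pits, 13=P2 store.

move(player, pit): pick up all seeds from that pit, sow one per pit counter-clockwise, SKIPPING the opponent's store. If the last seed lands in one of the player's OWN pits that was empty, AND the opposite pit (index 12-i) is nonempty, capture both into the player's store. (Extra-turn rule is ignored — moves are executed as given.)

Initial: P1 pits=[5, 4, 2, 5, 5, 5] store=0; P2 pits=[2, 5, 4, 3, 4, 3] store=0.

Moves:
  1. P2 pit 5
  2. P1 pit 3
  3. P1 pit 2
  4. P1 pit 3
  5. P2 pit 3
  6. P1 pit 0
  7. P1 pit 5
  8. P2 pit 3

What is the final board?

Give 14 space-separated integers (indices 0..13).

Move 1: P2 pit5 -> P1=[6,5,2,5,5,5](0) P2=[2,5,4,3,4,0](1)
Move 2: P1 pit3 -> P1=[6,5,2,0,6,6](1) P2=[3,6,4,3,4,0](1)
Move 3: P1 pit2 -> P1=[6,5,0,1,7,6](1) P2=[3,6,4,3,4,0](1)
Move 4: P1 pit3 -> P1=[6,5,0,0,8,6](1) P2=[3,6,4,3,4,0](1)
Move 5: P2 pit3 -> P1=[6,5,0,0,8,6](1) P2=[3,6,4,0,5,1](2)
Move 6: P1 pit0 -> P1=[0,6,1,1,9,7](2) P2=[3,6,4,0,5,1](2)
Move 7: P1 pit5 -> P1=[0,6,1,1,9,0](3) P2=[4,7,5,1,6,2](2)
Move 8: P2 pit3 -> P1=[0,6,1,1,9,0](3) P2=[4,7,5,0,7,2](2)

Answer: 0 6 1 1 9 0 3 4 7 5 0 7 2 2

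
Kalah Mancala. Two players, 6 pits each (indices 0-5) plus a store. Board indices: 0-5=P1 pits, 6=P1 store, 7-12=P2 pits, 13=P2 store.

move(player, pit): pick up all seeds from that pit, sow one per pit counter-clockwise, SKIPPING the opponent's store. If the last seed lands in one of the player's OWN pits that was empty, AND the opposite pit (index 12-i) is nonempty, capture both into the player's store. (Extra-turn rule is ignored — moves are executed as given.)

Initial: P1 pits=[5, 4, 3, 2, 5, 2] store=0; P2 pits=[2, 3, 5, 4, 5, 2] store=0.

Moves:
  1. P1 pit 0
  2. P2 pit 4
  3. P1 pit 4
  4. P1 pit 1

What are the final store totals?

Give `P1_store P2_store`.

Move 1: P1 pit0 -> P1=[0,5,4,3,6,3](0) P2=[2,3,5,4,5,2](0)
Move 2: P2 pit4 -> P1=[1,6,5,3,6,3](0) P2=[2,3,5,4,0,3](1)
Move 3: P1 pit4 -> P1=[1,6,5,3,0,4](1) P2=[3,4,6,5,0,3](1)
Move 4: P1 pit1 -> P1=[1,0,6,4,1,5](2) P2=[4,4,6,5,0,3](1)

Answer: 2 1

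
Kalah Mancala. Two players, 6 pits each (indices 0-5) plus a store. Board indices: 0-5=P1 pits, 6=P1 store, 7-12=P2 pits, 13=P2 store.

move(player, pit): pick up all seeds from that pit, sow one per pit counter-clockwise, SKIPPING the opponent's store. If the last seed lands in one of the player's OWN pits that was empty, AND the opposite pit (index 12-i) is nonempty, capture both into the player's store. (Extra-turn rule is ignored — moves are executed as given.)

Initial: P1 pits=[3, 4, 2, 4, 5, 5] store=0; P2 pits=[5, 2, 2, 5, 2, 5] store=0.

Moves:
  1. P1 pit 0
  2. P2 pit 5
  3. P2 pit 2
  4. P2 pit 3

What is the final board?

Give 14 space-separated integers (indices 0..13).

Answer: 2 7 5 6 5 5 0 5 2 0 0 4 1 2

Derivation:
Move 1: P1 pit0 -> P1=[0,5,3,5,5,5](0) P2=[5,2,2,5,2,5](0)
Move 2: P2 pit5 -> P1=[1,6,4,6,5,5](0) P2=[5,2,2,5,2,0](1)
Move 3: P2 pit2 -> P1=[1,6,4,6,5,5](0) P2=[5,2,0,6,3,0](1)
Move 4: P2 pit3 -> P1=[2,7,5,6,5,5](0) P2=[5,2,0,0,4,1](2)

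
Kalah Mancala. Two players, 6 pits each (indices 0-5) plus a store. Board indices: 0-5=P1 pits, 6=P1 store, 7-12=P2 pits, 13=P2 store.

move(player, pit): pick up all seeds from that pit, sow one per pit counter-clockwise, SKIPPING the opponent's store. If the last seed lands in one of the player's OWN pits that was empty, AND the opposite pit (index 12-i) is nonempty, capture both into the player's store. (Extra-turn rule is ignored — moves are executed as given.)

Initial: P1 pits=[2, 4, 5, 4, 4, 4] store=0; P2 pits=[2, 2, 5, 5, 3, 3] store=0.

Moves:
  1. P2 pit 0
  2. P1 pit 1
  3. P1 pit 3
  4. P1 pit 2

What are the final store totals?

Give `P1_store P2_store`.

Answer: 2 0

Derivation:
Move 1: P2 pit0 -> P1=[2,4,5,4,4,4](0) P2=[0,3,6,5,3,3](0)
Move 2: P1 pit1 -> P1=[2,0,6,5,5,5](0) P2=[0,3,6,5,3,3](0)
Move 3: P1 pit3 -> P1=[2,0,6,0,6,6](1) P2=[1,4,6,5,3,3](0)
Move 4: P1 pit2 -> P1=[2,0,0,1,7,7](2) P2=[2,5,6,5,3,3](0)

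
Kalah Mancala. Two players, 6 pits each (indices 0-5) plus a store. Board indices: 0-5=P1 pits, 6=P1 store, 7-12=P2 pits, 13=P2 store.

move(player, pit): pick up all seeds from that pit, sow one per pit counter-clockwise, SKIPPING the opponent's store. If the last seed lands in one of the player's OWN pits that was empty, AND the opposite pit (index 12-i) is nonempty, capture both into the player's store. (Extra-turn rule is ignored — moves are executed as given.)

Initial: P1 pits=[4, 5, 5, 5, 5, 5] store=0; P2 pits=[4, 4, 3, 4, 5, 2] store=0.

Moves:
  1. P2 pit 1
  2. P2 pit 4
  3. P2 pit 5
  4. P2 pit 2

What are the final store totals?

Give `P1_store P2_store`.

Move 1: P2 pit1 -> P1=[4,5,5,5,5,5](0) P2=[4,0,4,5,6,3](0)
Move 2: P2 pit4 -> P1=[5,6,6,6,5,5](0) P2=[4,0,4,5,0,4](1)
Move 3: P2 pit5 -> P1=[6,7,7,6,5,5](0) P2=[4,0,4,5,0,0](2)
Move 4: P2 pit2 -> P1=[6,7,7,6,5,5](0) P2=[4,0,0,6,1,1](3)

Answer: 0 3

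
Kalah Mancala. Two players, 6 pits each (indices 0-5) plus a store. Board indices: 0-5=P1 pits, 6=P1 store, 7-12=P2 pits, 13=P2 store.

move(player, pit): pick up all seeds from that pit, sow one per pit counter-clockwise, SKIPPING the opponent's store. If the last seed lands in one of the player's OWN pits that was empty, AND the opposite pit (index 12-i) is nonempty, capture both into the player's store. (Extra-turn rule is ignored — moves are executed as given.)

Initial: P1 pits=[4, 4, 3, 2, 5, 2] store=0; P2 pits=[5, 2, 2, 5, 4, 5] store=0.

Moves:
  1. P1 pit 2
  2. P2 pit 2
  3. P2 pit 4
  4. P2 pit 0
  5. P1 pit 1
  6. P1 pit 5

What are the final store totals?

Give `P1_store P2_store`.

Answer: 2 1

Derivation:
Move 1: P1 pit2 -> P1=[4,4,0,3,6,3](0) P2=[5,2,2,5,4,5](0)
Move 2: P2 pit2 -> P1=[4,4,0,3,6,3](0) P2=[5,2,0,6,5,5](0)
Move 3: P2 pit4 -> P1=[5,5,1,3,6,3](0) P2=[5,2,0,6,0,6](1)
Move 4: P2 pit0 -> P1=[5,5,1,3,6,3](0) P2=[0,3,1,7,1,7](1)
Move 5: P1 pit1 -> P1=[5,0,2,4,7,4](1) P2=[0,3,1,7,1,7](1)
Move 6: P1 pit5 -> P1=[5,0,2,4,7,0](2) P2=[1,4,2,7,1,7](1)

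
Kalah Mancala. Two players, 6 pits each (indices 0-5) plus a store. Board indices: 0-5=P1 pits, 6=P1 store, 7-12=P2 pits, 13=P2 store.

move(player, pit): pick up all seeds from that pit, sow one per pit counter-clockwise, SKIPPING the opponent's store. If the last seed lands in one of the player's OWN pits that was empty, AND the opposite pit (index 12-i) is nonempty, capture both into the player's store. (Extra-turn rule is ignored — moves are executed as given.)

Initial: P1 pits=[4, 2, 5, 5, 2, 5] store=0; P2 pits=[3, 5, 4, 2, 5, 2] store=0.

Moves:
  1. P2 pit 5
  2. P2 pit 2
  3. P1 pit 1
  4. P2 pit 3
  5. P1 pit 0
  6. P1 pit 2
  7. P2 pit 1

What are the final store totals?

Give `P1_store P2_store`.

Answer: 1 4

Derivation:
Move 1: P2 pit5 -> P1=[5,2,5,5,2,5](0) P2=[3,5,4,2,5,0](1)
Move 2: P2 pit2 -> P1=[5,2,5,5,2,5](0) P2=[3,5,0,3,6,1](2)
Move 3: P1 pit1 -> P1=[5,0,6,6,2,5](0) P2=[3,5,0,3,6,1](2)
Move 4: P2 pit3 -> P1=[5,0,6,6,2,5](0) P2=[3,5,0,0,7,2](3)
Move 5: P1 pit0 -> P1=[0,1,7,7,3,6](0) P2=[3,5,0,0,7,2](3)
Move 6: P1 pit2 -> P1=[0,1,0,8,4,7](1) P2=[4,6,1,0,7,2](3)
Move 7: P2 pit1 -> P1=[1,1,0,8,4,7](1) P2=[4,0,2,1,8,3](4)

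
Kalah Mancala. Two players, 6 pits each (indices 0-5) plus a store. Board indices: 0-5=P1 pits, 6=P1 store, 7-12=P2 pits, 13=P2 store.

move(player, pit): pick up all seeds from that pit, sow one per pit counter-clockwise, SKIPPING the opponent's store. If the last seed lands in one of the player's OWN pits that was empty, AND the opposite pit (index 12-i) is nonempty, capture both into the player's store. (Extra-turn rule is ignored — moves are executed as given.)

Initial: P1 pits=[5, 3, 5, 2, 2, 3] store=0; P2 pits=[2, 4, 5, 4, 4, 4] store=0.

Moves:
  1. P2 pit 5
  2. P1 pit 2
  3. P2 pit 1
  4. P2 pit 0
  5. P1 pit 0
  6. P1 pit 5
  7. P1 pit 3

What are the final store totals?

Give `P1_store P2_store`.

Move 1: P2 pit5 -> P1=[6,4,6,2,2,3](0) P2=[2,4,5,4,4,0](1)
Move 2: P1 pit2 -> P1=[6,4,0,3,3,4](1) P2=[3,5,5,4,4,0](1)
Move 3: P2 pit1 -> P1=[6,4,0,3,3,4](1) P2=[3,0,6,5,5,1](2)
Move 4: P2 pit0 -> P1=[6,4,0,3,3,4](1) P2=[0,1,7,6,5,1](2)
Move 5: P1 pit0 -> P1=[0,5,1,4,4,5](2) P2=[0,1,7,6,5,1](2)
Move 6: P1 pit5 -> P1=[0,5,1,4,4,0](3) P2=[1,2,8,7,5,1](2)
Move 7: P1 pit3 -> P1=[0,5,1,0,5,1](4) P2=[2,2,8,7,5,1](2)

Answer: 4 2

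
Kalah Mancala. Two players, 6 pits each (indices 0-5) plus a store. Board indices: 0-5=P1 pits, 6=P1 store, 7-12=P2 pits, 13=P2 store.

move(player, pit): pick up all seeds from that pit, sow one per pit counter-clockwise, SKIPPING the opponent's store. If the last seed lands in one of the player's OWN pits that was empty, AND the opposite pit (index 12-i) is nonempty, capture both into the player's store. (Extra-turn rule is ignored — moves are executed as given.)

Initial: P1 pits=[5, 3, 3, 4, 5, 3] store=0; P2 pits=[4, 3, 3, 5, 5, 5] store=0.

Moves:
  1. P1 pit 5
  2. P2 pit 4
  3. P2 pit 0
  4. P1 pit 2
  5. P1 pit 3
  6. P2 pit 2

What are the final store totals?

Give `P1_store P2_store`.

Move 1: P1 pit5 -> P1=[5,3,3,4,5,0](1) P2=[5,4,3,5,5,5](0)
Move 2: P2 pit4 -> P1=[6,4,4,4,5,0](1) P2=[5,4,3,5,0,6](1)
Move 3: P2 pit0 -> P1=[6,4,4,4,5,0](1) P2=[0,5,4,6,1,7](1)
Move 4: P1 pit2 -> P1=[6,4,0,5,6,1](2) P2=[0,5,4,6,1,7](1)
Move 5: P1 pit3 -> P1=[6,4,0,0,7,2](3) P2=[1,6,4,6,1,7](1)
Move 6: P2 pit2 -> P1=[6,4,0,0,7,2](3) P2=[1,6,0,7,2,8](2)

Answer: 3 2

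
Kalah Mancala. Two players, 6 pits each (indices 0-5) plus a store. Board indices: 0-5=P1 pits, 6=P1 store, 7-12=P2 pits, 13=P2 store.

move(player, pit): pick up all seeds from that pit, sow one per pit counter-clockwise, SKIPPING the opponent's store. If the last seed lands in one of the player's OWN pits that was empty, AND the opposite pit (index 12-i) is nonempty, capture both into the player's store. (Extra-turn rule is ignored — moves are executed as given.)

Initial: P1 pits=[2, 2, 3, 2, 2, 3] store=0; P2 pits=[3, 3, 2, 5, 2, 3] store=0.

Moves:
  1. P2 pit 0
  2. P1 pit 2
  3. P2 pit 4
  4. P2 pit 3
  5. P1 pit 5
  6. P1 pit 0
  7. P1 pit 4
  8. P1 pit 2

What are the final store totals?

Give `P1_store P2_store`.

Answer: 8 2

Derivation:
Move 1: P2 pit0 -> P1=[2,2,3,2,2,3](0) P2=[0,4,3,6,2,3](0)
Move 2: P1 pit2 -> P1=[2,2,0,3,3,4](0) P2=[0,4,3,6,2,3](0)
Move 3: P2 pit4 -> P1=[2,2,0,3,3,4](0) P2=[0,4,3,6,0,4](1)
Move 4: P2 pit3 -> P1=[3,3,1,3,3,4](0) P2=[0,4,3,0,1,5](2)
Move 5: P1 pit5 -> P1=[3,3,1,3,3,0](1) P2=[1,5,4,0,1,5](2)
Move 6: P1 pit0 -> P1=[0,4,2,4,3,0](1) P2=[1,5,4,0,1,5](2)
Move 7: P1 pit4 -> P1=[0,4,2,4,0,1](2) P2=[2,5,4,0,1,5](2)
Move 8: P1 pit2 -> P1=[0,4,0,5,0,1](8) P2=[2,0,4,0,1,5](2)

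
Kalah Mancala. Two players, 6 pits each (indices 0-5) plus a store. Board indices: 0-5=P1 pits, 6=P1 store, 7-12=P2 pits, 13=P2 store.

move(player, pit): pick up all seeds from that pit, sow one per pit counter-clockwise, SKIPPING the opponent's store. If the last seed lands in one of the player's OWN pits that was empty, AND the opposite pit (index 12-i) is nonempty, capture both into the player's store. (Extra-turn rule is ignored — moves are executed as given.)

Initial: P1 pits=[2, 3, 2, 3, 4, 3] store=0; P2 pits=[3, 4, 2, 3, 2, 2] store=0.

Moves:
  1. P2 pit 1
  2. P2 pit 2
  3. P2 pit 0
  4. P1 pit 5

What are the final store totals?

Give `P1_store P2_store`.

Move 1: P2 pit1 -> P1=[2,3,2,3,4,3](0) P2=[3,0,3,4,3,3](0)
Move 2: P2 pit2 -> P1=[2,3,2,3,4,3](0) P2=[3,0,0,5,4,4](0)
Move 3: P2 pit0 -> P1=[2,3,2,3,4,3](0) P2=[0,1,1,6,4,4](0)
Move 4: P1 pit5 -> P1=[2,3,2,3,4,0](1) P2=[1,2,1,6,4,4](0)

Answer: 1 0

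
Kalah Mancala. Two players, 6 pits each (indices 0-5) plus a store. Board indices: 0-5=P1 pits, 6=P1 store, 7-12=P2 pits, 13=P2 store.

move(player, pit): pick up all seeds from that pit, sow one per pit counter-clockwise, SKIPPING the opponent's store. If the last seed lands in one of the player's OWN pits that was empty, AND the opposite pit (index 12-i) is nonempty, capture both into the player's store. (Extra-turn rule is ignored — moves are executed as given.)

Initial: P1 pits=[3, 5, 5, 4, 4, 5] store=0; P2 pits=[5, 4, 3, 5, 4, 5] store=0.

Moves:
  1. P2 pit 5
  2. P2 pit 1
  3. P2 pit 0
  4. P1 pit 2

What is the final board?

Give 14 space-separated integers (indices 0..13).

Answer: 0 6 0 6 5 6 1 1 2 5 7 6 1 6

Derivation:
Move 1: P2 pit5 -> P1=[4,6,6,5,4,5](0) P2=[5,4,3,5,4,0](1)
Move 2: P2 pit1 -> P1=[0,6,6,5,4,5](0) P2=[5,0,4,6,5,0](6)
Move 3: P2 pit0 -> P1=[0,6,6,5,4,5](0) P2=[0,1,5,7,6,1](6)
Move 4: P1 pit2 -> P1=[0,6,0,6,5,6](1) P2=[1,2,5,7,6,1](6)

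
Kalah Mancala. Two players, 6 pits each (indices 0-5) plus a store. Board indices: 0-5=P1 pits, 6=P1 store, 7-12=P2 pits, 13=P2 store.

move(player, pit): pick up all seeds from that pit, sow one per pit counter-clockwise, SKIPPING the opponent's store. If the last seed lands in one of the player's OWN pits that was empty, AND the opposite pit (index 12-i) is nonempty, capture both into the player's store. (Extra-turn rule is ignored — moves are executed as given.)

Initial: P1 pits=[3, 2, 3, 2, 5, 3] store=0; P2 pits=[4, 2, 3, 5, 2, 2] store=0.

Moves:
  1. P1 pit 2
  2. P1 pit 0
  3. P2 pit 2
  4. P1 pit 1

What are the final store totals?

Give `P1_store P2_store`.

Answer: 0 0

Derivation:
Move 1: P1 pit2 -> P1=[3,2,0,3,6,4](0) P2=[4,2,3,5,2,2](0)
Move 2: P1 pit0 -> P1=[0,3,1,4,6,4](0) P2=[4,2,3,5,2,2](0)
Move 3: P2 pit2 -> P1=[0,3,1,4,6,4](0) P2=[4,2,0,6,3,3](0)
Move 4: P1 pit1 -> P1=[0,0,2,5,7,4](0) P2=[4,2,0,6,3,3](0)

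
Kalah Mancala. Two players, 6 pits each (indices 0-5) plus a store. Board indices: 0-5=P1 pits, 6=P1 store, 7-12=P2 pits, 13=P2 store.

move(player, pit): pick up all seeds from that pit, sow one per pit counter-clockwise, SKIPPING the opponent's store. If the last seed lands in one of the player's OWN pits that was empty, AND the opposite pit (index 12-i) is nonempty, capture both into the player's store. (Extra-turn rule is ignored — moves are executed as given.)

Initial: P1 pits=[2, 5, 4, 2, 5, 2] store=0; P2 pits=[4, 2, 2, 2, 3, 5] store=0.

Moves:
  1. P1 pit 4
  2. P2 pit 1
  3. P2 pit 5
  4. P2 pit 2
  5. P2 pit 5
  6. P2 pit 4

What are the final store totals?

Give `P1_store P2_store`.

Answer: 1 4

Derivation:
Move 1: P1 pit4 -> P1=[2,5,4,2,0,3](1) P2=[5,3,3,2,3,5](0)
Move 2: P2 pit1 -> P1=[2,5,4,2,0,3](1) P2=[5,0,4,3,4,5](0)
Move 3: P2 pit5 -> P1=[3,6,5,3,0,3](1) P2=[5,0,4,3,4,0](1)
Move 4: P2 pit2 -> P1=[3,6,5,3,0,3](1) P2=[5,0,0,4,5,1](2)
Move 5: P2 pit5 -> P1=[3,6,5,3,0,3](1) P2=[5,0,0,4,5,0](3)
Move 6: P2 pit4 -> P1=[4,7,6,3,0,3](1) P2=[5,0,0,4,0,1](4)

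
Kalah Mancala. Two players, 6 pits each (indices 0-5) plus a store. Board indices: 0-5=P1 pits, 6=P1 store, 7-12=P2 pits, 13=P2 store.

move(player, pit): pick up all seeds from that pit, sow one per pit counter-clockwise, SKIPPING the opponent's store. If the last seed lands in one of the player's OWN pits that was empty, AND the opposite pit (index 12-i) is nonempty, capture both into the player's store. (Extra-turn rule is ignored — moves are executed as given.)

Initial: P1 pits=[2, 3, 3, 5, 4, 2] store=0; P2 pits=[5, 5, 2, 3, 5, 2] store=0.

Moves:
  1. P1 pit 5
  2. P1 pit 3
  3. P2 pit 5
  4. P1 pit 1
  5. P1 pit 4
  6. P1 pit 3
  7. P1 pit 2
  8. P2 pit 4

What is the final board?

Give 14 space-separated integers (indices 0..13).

Answer: 4 1 1 1 1 3 12 8 0 3 4 0 1 2

Derivation:
Move 1: P1 pit5 -> P1=[2,3,3,5,4,0](1) P2=[6,5,2,3,5,2](0)
Move 2: P1 pit3 -> P1=[2,3,3,0,5,1](2) P2=[7,6,2,3,5,2](0)
Move 3: P2 pit5 -> P1=[3,3,3,0,5,1](2) P2=[7,6,2,3,5,0](1)
Move 4: P1 pit1 -> P1=[3,0,4,1,6,1](2) P2=[7,6,2,3,5,0](1)
Move 5: P1 pit4 -> P1=[3,0,4,1,0,2](3) P2=[8,7,3,4,5,0](1)
Move 6: P1 pit3 -> P1=[3,0,4,0,0,2](11) P2=[8,0,3,4,5,0](1)
Move 7: P1 pit2 -> P1=[3,0,0,1,1,3](12) P2=[8,0,3,4,5,0](1)
Move 8: P2 pit4 -> P1=[4,1,1,1,1,3](12) P2=[8,0,3,4,0,1](2)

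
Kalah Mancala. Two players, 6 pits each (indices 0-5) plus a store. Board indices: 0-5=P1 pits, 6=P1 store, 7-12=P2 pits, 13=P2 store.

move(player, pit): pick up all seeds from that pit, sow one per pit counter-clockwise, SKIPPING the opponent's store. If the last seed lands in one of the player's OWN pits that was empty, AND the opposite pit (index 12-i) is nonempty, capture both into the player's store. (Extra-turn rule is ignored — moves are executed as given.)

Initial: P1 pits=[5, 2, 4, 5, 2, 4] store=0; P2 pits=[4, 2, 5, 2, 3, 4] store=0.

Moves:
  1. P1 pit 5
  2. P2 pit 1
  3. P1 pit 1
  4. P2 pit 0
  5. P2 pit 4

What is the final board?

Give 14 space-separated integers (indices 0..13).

Move 1: P1 pit5 -> P1=[5,2,4,5,2,0](1) P2=[5,3,6,2,3,4](0)
Move 2: P2 pit1 -> P1=[5,2,4,5,2,0](1) P2=[5,0,7,3,4,4](0)
Move 3: P1 pit1 -> P1=[5,0,5,6,2,0](1) P2=[5,0,7,3,4,4](0)
Move 4: P2 pit0 -> P1=[5,0,5,6,2,0](1) P2=[0,1,8,4,5,5](0)
Move 5: P2 pit4 -> P1=[6,1,6,6,2,0](1) P2=[0,1,8,4,0,6](1)

Answer: 6 1 6 6 2 0 1 0 1 8 4 0 6 1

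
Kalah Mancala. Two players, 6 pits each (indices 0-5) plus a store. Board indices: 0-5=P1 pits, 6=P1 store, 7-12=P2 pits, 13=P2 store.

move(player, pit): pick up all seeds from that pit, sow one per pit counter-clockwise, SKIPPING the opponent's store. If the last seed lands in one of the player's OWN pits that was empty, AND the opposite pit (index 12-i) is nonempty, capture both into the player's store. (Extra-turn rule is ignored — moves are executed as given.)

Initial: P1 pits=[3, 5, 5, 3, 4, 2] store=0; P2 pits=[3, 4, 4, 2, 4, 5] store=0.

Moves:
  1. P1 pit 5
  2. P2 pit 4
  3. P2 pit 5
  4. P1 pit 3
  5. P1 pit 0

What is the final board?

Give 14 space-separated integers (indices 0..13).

Answer: 0 8 7 1 7 2 2 5 4 4 2 0 0 2

Derivation:
Move 1: P1 pit5 -> P1=[3,5,5,3,4,0](1) P2=[4,4,4,2,4,5](0)
Move 2: P2 pit4 -> P1=[4,6,5,3,4,0](1) P2=[4,4,4,2,0,6](1)
Move 3: P2 pit5 -> P1=[5,7,6,4,5,0](1) P2=[4,4,4,2,0,0](2)
Move 4: P1 pit3 -> P1=[5,7,6,0,6,1](2) P2=[5,4,4,2,0,0](2)
Move 5: P1 pit0 -> P1=[0,8,7,1,7,2](2) P2=[5,4,4,2,0,0](2)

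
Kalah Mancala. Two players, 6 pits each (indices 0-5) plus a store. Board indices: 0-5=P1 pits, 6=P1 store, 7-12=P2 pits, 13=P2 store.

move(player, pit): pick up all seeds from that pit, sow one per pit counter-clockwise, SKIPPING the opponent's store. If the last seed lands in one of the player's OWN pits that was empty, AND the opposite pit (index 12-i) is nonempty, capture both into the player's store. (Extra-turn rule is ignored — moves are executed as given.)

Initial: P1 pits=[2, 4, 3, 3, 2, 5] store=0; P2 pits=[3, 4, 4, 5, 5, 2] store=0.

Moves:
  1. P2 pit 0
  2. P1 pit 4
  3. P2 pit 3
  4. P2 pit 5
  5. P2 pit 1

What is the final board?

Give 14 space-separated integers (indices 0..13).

Move 1: P2 pit0 -> P1=[2,4,3,3,2,5](0) P2=[0,5,5,6,5,2](0)
Move 2: P1 pit4 -> P1=[2,4,3,3,0,6](1) P2=[0,5,5,6,5,2](0)
Move 3: P2 pit3 -> P1=[3,5,4,3,0,6](1) P2=[0,5,5,0,6,3](1)
Move 4: P2 pit5 -> P1=[4,6,4,3,0,6](1) P2=[0,5,5,0,6,0](2)
Move 5: P2 pit1 -> P1=[4,6,4,3,0,6](1) P2=[0,0,6,1,7,1](3)

Answer: 4 6 4 3 0 6 1 0 0 6 1 7 1 3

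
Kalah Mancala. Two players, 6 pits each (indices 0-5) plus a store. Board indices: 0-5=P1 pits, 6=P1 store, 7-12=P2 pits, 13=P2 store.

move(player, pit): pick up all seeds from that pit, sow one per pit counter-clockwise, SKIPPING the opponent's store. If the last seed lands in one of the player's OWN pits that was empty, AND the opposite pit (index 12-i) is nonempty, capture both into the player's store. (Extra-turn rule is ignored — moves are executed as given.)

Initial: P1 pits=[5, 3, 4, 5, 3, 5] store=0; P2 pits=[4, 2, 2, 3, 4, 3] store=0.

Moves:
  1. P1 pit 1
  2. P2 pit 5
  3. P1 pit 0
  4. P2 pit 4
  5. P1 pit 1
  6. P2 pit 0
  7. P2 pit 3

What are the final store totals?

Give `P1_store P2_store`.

Move 1: P1 pit1 -> P1=[5,0,5,6,4,5](0) P2=[4,2,2,3,4,3](0)
Move 2: P2 pit5 -> P1=[6,1,5,6,4,5](0) P2=[4,2,2,3,4,0](1)
Move 3: P1 pit0 -> P1=[0,2,6,7,5,6](1) P2=[4,2,2,3,4,0](1)
Move 4: P2 pit4 -> P1=[1,3,6,7,5,6](1) P2=[4,2,2,3,0,1](2)
Move 5: P1 pit1 -> P1=[1,0,7,8,6,6](1) P2=[4,2,2,3,0,1](2)
Move 6: P2 pit0 -> P1=[1,0,7,8,6,6](1) P2=[0,3,3,4,1,1](2)
Move 7: P2 pit3 -> P1=[2,0,7,8,6,6](1) P2=[0,3,3,0,2,2](3)

Answer: 1 3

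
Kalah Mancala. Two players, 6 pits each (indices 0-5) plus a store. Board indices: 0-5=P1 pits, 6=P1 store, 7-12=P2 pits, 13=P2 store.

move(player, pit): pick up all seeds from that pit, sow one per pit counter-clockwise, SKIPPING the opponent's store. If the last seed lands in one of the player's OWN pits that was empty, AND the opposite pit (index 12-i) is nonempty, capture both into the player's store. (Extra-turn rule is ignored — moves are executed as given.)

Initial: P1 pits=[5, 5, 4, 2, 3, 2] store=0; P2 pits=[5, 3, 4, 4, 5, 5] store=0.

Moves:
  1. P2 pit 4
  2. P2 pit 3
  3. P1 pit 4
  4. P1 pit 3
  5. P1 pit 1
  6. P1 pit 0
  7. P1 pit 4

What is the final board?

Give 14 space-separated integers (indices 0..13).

Move 1: P2 pit4 -> P1=[6,6,5,2,3,2](0) P2=[5,3,4,4,0,6](1)
Move 2: P2 pit3 -> P1=[7,6,5,2,3,2](0) P2=[5,3,4,0,1,7](2)
Move 3: P1 pit4 -> P1=[7,6,5,2,0,3](1) P2=[6,3,4,0,1,7](2)
Move 4: P1 pit3 -> P1=[7,6,5,0,1,4](1) P2=[6,3,4,0,1,7](2)
Move 5: P1 pit1 -> P1=[7,0,6,1,2,5](2) P2=[7,3,4,0,1,7](2)
Move 6: P1 pit0 -> P1=[0,1,7,2,3,6](3) P2=[8,3,4,0,1,7](2)
Move 7: P1 pit4 -> P1=[0,1,7,2,0,7](4) P2=[9,3,4,0,1,7](2)

Answer: 0 1 7 2 0 7 4 9 3 4 0 1 7 2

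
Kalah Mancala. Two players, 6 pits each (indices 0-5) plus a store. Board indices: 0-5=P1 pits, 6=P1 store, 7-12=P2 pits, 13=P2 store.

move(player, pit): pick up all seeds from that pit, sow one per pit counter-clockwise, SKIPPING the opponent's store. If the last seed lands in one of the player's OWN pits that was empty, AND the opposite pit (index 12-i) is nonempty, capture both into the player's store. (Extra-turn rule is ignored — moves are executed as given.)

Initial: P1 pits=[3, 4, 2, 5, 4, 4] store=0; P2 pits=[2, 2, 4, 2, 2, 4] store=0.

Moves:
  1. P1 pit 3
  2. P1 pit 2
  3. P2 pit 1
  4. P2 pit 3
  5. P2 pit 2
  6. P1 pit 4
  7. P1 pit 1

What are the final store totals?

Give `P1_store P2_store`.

Move 1: P1 pit3 -> P1=[3,4,2,0,5,5](1) P2=[3,3,4,2,2,4](0)
Move 2: P1 pit2 -> P1=[3,4,0,1,6,5](1) P2=[3,3,4,2,2,4](0)
Move 3: P2 pit1 -> P1=[3,4,0,1,6,5](1) P2=[3,0,5,3,3,4](0)
Move 4: P2 pit3 -> P1=[3,4,0,1,6,5](1) P2=[3,0,5,0,4,5](1)
Move 5: P2 pit2 -> P1=[4,4,0,1,6,5](1) P2=[3,0,0,1,5,6](2)
Move 6: P1 pit4 -> P1=[4,4,0,1,0,6](2) P2=[4,1,1,2,5,6](2)
Move 7: P1 pit1 -> P1=[4,0,1,2,1,7](2) P2=[4,1,1,2,5,6](2)

Answer: 2 2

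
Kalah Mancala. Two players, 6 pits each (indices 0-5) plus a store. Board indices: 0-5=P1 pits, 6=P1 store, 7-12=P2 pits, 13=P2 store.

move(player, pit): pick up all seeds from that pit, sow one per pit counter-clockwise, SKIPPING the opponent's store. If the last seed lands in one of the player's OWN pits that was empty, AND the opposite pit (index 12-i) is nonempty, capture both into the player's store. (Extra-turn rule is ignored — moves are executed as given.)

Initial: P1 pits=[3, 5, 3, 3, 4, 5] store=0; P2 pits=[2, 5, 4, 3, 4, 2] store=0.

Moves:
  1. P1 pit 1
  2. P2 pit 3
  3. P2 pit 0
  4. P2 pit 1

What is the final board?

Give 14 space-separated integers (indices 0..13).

Move 1: P1 pit1 -> P1=[3,0,4,4,5,6](1) P2=[2,5,4,3,4,2](0)
Move 2: P2 pit3 -> P1=[3,0,4,4,5,6](1) P2=[2,5,4,0,5,3](1)
Move 3: P2 pit0 -> P1=[3,0,4,4,5,6](1) P2=[0,6,5,0,5,3](1)
Move 4: P2 pit1 -> P1=[4,0,4,4,5,6](1) P2=[0,0,6,1,6,4](2)

Answer: 4 0 4 4 5 6 1 0 0 6 1 6 4 2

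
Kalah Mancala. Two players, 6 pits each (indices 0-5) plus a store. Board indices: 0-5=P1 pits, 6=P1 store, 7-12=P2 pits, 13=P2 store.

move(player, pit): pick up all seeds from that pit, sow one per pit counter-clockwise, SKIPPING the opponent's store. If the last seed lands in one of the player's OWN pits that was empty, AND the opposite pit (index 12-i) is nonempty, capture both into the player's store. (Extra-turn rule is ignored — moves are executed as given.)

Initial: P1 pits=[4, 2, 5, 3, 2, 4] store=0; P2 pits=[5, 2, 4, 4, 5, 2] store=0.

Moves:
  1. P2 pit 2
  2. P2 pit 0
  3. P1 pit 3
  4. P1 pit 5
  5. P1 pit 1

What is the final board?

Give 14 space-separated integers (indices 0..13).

Move 1: P2 pit2 -> P1=[4,2,5,3,2,4](0) P2=[5,2,0,5,6,3](1)
Move 2: P2 pit0 -> P1=[4,2,5,3,2,4](0) P2=[0,3,1,6,7,4](1)
Move 3: P1 pit3 -> P1=[4,2,5,0,3,5](1) P2=[0,3,1,6,7,4](1)
Move 4: P1 pit5 -> P1=[4,2,5,0,3,0](2) P2=[1,4,2,7,7,4](1)
Move 5: P1 pit1 -> P1=[4,0,6,0,3,0](5) P2=[1,4,0,7,7,4](1)

Answer: 4 0 6 0 3 0 5 1 4 0 7 7 4 1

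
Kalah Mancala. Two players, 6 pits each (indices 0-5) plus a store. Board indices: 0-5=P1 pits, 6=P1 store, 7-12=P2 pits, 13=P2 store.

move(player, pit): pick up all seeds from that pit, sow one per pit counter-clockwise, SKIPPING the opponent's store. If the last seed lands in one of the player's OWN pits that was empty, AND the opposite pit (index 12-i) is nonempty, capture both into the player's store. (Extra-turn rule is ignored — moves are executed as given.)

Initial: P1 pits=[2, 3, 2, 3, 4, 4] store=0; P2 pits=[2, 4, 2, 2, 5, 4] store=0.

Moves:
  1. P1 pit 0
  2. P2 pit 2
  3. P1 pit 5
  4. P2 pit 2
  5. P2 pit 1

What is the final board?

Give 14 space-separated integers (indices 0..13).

Move 1: P1 pit0 -> P1=[0,4,3,3,4,4](0) P2=[2,4,2,2,5,4](0)
Move 2: P2 pit2 -> P1=[0,4,3,3,4,4](0) P2=[2,4,0,3,6,4](0)
Move 3: P1 pit5 -> P1=[0,4,3,3,4,0](1) P2=[3,5,1,3,6,4](0)
Move 4: P2 pit2 -> P1=[0,4,3,3,4,0](1) P2=[3,5,0,4,6,4](0)
Move 5: P2 pit1 -> P1=[0,4,3,3,4,0](1) P2=[3,0,1,5,7,5](1)

Answer: 0 4 3 3 4 0 1 3 0 1 5 7 5 1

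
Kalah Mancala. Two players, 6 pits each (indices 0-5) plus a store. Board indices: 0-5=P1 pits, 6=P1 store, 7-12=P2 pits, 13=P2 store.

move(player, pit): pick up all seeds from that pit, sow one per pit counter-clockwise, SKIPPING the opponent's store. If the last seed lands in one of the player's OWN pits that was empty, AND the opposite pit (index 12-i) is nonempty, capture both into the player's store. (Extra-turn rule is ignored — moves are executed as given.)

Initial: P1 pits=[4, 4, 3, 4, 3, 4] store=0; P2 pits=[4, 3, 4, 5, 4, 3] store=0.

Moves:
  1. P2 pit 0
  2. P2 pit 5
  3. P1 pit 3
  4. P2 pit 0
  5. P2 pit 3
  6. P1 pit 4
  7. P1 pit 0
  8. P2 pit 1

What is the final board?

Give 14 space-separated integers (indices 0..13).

Move 1: P2 pit0 -> P1=[4,4,3,4,3,4](0) P2=[0,4,5,6,5,3](0)
Move 2: P2 pit5 -> P1=[5,5,3,4,3,4](0) P2=[0,4,5,6,5,0](1)
Move 3: P1 pit3 -> P1=[5,5,3,0,4,5](1) P2=[1,4,5,6,5,0](1)
Move 4: P2 pit0 -> P1=[5,5,3,0,4,5](1) P2=[0,5,5,6,5,0](1)
Move 5: P2 pit3 -> P1=[6,6,4,0,4,5](1) P2=[0,5,5,0,6,1](2)
Move 6: P1 pit4 -> P1=[6,6,4,0,0,6](2) P2=[1,6,5,0,6,1](2)
Move 7: P1 pit0 -> P1=[0,7,5,1,1,7](3) P2=[1,6,5,0,6,1](2)
Move 8: P2 pit1 -> P1=[1,7,5,1,1,7](3) P2=[1,0,6,1,7,2](3)

Answer: 1 7 5 1 1 7 3 1 0 6 1 7 2 3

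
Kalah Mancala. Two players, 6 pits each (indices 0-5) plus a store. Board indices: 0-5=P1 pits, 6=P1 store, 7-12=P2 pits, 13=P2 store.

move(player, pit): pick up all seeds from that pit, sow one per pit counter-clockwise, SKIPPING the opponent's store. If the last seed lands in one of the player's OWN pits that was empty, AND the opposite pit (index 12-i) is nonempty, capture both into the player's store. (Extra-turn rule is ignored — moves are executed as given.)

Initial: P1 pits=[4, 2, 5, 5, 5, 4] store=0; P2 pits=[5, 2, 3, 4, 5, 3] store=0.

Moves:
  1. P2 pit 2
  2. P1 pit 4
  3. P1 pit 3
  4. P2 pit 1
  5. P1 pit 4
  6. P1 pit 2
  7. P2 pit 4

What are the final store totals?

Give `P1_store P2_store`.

Answer: 3 1

Derivation:
Move 1: P2 pit2 -> P1=[4,2,5,5,5,4](0) P2=[5,2,0,5,6,4](0)
Move 2: P1 pit4 -> P1=[4,2,5,5,0,5](1) P2=[6,3,1,5,6,4](0)
Move 3: P1 pit3 -> P1=[4,2,5,0,1,6](2) P2=[7,4,1,5,6,4](0)
Move 4: P2 pit1 -> P1=[4,2,5,0,1,6](2) P2=[7,0,2,6,7,5](0)
Move 5: P1 pit4 -> P1=[4,2,5,0,0,7](2) P2=[7,0,2,6,7,5](0)
Move 6: P1 pit2 -> P1=[4,2,0,1,1,8](3) P2=[8,0,2,6,7,5](0)
Move 7: P2 pit4 -> P1=[5,3,1,2,2,8](3) P2=[8,0,2,6,0,6](1)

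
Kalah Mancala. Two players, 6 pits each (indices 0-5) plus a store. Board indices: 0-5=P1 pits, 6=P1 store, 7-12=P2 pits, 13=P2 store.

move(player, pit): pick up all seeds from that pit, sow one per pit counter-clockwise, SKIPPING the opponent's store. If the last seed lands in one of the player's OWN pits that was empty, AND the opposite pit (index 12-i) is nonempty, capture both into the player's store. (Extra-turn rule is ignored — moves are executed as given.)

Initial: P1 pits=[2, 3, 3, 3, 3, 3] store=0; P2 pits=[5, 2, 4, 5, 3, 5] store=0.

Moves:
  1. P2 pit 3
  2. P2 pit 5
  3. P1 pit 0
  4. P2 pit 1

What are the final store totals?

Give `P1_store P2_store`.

Move 1: P2 pit3 -> P1=[3,4,3,3,3,3](0) P2=[5,2,4,0,4,6](1)
Move 2: P2 pit5 -> P1=[4,5,4,4,4,3](0) P2=[5,2,4,0,4,0](2)
Move 3: P1 pit0 -> P1=[0,6,5,5,5,3](0) P2=[5,2,4,0,4,0](2)
Move 4: P2 pit1 -> P1=[0,6,0,5,5,3](0) P2=[5,0,5,0,4,0](8)

Answer: 0 8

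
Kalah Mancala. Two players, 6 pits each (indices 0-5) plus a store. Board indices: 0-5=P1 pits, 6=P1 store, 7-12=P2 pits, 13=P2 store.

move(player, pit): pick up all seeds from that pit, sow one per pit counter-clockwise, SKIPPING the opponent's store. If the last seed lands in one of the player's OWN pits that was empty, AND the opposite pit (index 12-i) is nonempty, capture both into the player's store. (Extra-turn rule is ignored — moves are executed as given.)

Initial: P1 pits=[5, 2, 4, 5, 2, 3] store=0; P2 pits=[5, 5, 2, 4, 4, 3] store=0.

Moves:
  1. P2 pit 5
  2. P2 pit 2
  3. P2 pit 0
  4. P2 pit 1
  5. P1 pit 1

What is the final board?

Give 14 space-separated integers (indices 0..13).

Answer: 1 0 5 6 3 3 0 0 0 2 7 7 1 9

Derivation:
Move 1: P2 pit5 -> P1=[6,3,4,5,2,3](0) P2=[5,5,2,4,4,0](1)
Move 2: P2 pit2 -> P1=[6,3,4,5,2,3](0) P2=[5,5,0,5,5,0](1)
Move 3: P2 pit0 -> P1=[0,3,4,5,2,3](0) P2=[0,6,1,6,6,0](8)
Move 4: P2 pit1 -> P1=[1,3,4,5,2,3](0) P2=[0,0,2,7,7,1](9)
Move 5: P1 pit1 -> P1=[1,0,5,6,3,3](0) P2=[0,0,2,7,7,1](9)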